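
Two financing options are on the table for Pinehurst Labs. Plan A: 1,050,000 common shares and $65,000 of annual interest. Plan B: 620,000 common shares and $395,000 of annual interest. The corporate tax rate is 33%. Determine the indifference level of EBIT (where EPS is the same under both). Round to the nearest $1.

$870,814

Set EPS_A = EPS_B: (EBIT − $65,000)(1 − 0.33) ÷ 1,050,000 = (EBIT − $395,000)(1 − 0.33) ÷ 620,000.
The (1 − t) factor cancels: (EBIT − 65,000) × 620,000 = (EBIT − 395,000) × 1,050,000.
EBIT × (1,050,000 − 620,000) = 395,000 × 1,050,000 − 65,000 × 620,000 = 374,450,000,000, so EBIT = 374,450,000,000 ÷ 430,000 = 870,813.95.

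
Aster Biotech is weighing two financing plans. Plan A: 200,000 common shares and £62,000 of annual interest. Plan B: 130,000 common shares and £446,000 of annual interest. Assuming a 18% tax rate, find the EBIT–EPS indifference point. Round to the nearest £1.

£1,159,143

Set EPS_A = EPS_B: (EBIT − £62,000)(1 − 0.18) ÷ 200,000 = (EBIT − £446,000)(1 − 0.18) ÷ 130,000.
The (1 − t) factor cancels: (EBIT − 62,000) × 130,000 = (EBIT − 446,000) × 200,000.
EBIT × (200,000 − 130,000) = 446,000 × 200,000 − 62,000 × 130,000 = 81,140,000,000, so EBIT = 81,140,000,000 ÷ 70,000 = 1,159,142.86.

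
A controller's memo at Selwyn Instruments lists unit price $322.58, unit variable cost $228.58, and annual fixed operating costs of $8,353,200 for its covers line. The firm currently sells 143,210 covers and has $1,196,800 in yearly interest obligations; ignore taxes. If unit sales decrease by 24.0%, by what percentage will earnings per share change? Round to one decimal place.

At 143,210 units, contribution = 143,210 × $94.00 = $13,461,740.00.
Subtracting fixed costs: EBIT = $13,461,740.00 − $8,353,200 = $5,108,540.00.
Interest = $1,196,800.00, so EBIT − I = $3,911,740.00.
Degree of combined leverage = contribution ÷ (EBIT − I) = $13,461,740.00 ÷ $3,911,740.00 = 3.4414.
%ΔEPS = DCL × %ΔSales = 3.4414 × -24.0% = -82.6%.

-82.6%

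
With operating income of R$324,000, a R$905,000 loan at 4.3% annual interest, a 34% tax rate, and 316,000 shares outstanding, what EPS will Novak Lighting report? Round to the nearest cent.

Pre-tax income = R$324,000 − R$38,915.00 = R$285,085.00.
Net income = R$285,085.00 × (1 − 0.34) = R$188,156.10.
Per share: R$188,156.10 / 316,000 shares = R$0.60.

R$0.60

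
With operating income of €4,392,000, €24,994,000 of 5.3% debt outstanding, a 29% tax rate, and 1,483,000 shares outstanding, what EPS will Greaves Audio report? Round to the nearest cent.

Pre-tax income = €4,392,000 − €1,324,682.00 = €3,067,318.00.
After tax at 29%: net income = €3,067,318.00 × 0.71 = €2,177,795.78.
EPS = €2,177,795.78 ÷ 1,483,000 = €1.47.

€1.47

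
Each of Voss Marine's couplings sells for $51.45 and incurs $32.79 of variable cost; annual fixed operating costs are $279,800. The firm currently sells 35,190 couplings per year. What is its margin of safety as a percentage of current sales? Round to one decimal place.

57.4%

Unit CM = price − variable cost = $51.45 − $32.79 = $18.66. Break-even units = $279,800 ÷ $18.66 = 14,994.64; break-even revenue = 14,994.64 × $51.45 = $771,474.28.
Actual sales revenue = 35,190 × $51.45 = $1,810,525.50.
Margin of safety = ($1,810,525.50 − $771,474.28) ÷ $1,810,525.50 = 57.4%.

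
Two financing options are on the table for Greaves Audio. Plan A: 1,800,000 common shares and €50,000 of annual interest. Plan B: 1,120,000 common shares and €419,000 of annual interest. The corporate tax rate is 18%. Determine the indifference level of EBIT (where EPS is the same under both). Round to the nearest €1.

At indifference, (EBIT − 50,000)(1 − t)/1,800,000 = (EBIT − 419,000)(1 − t)/1,120,000.
The (1 − t) factor cancels: (EBIT − 50,000) × 1,120,000 = (EBIT − 419,000) × 1,800,000.
Solving, EBIT = (419,000·1,800,000 − 50,000·1,120,000) / (1,800,000 − 1,120,000) = 698,200,000,000 / 680,000 = 1,026,764.71.

€1,026,765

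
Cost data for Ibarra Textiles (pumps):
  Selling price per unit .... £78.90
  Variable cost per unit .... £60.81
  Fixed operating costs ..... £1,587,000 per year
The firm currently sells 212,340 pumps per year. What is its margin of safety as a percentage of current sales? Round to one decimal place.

Unit CM = price − variable cost = £78.90 − £60.81 = £18.09. Break-even units = £1,587,000 ÷ £18.09 = 87,728.03; break-even revenue = 87,728.03 × £78.90 = £6,921,741.29.
Current sales = 212,340 × £78.90 = £16,753,626.00.
Margin of safety = (£16,753,626.00 − £6,921,741.29) ÷ £16,753,626.00 = 58.7%.

58.7%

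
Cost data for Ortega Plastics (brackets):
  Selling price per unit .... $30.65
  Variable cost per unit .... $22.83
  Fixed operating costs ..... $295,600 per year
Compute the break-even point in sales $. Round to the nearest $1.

Contribution margin per unit = $30.65 − $22.83 = $7.82, a CM ratio of $7.82 ÷ $30.65 = 0.2551.
Break-even sales = FC ÷ CM ratio = $295,600 × $30.65 / $7.82 = $1,158,586.

$1,158,586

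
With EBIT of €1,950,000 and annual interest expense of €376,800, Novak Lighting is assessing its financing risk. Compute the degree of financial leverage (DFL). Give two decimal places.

1.24

Interest = €376,800.00.
Degree of financial leverage = EBIT / (EBIT − interest) = €1,950,000 / €1,573,200.00 = 1.2395.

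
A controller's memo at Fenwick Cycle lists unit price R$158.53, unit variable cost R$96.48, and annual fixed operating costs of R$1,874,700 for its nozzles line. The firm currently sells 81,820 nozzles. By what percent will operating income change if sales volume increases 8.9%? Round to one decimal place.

Contribution at this volume is 81,820 × R$62.05 = R$5,076,931.00.
Operating income = contribution − fixed costs = R$5,076,931.00 − R$1,874,700 = R$3,202,231.00.
DOL = contribution ÷ EBIT = R$5,076,931.00 ÷ R$3,202,231.00 = 1.5854.
Operating income changes by 1.5854 × +8.9% = +14.1%.

+14.1%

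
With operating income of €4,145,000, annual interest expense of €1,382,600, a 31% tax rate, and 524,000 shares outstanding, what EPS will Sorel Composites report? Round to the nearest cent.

Pre-tax income = €4,145,000 − €1,382,600.00 = €2,762,400.00.
Net income = €2,762,400.00 × (1 − 0.31) = €1,906,056.00.
EPS = €1,906,056.00 ÷ 524,000 = €3.64.

€3.64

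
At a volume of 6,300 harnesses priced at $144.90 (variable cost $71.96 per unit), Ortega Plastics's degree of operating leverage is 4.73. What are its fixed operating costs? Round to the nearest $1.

Total contribution margin = 6,300 × $72.94 = $459,522.00.
Since DOL = CM ÷ EBIT, EBIT = $459,522.00 ÷ 4.73 = $97,150.53.
Fixed costs = CM − EBIT = $459,522.00 − $97,150.53 = $362,371.

$362,371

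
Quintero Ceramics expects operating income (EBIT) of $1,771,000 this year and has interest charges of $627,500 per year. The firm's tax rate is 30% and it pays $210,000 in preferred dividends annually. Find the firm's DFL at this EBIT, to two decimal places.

2.10

Annual interest charges come to $627,500.00.
Preferred dividends grossed up pre-tax: $210,000 / (1 − 0.30) = $300,000.00.
DFL = EBIT ÷ [EBIT − I − D_p/(1−t)] = $1,771,000 ÷ [$1,771,000 − $627,500.00 − $300,000.00] = $1,771,000 ÷ $843,500.00 = 2.0996.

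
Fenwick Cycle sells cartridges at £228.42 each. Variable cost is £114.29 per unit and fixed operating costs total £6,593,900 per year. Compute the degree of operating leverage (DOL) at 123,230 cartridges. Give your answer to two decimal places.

Contribution at this volume is 123,230 × £114.13 = £14,064,239.90.
Operating income = contribution − fixed costs = £14,064,239.90 − £6,593,900 = £7,470,339.90.
Degree of operating leverage = £14,064,239.90 / £7,470,339.90 = 1.8827.

1.88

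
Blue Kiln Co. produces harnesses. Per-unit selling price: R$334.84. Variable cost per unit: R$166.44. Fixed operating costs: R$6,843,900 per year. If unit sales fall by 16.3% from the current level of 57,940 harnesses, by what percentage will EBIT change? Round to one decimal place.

Total contribution margin = 57,940 × R$168.40 = R$9,757,096.00.
EBIT = R$9,757,096.00 − R$6,843,900 = R$2,913,196.00.
DOL = contribution ÷ EBIT = R$9,757,096.00 ÷ R$2,913,196.00 = 3.3493.
%ΔEBIT = DOL × %ΔSales = 3.3493 × -16.3% = -54.6%.

-54.6%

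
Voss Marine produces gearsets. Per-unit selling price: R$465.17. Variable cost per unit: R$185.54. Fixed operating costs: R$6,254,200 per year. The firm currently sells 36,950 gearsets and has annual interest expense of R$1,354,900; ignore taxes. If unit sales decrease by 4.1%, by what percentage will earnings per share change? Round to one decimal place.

Contribution at this volume is 36,950 × R$279.63 = R$10,332,328.50.
EBIT = R$10,332,328.50 − R$6,254,200 = R$4,078,128.50.
After interest of R$1,354,900.00, pre-tax earnings = R$2,723,228.50.
Degree of combined leverage = contribution ÷ (EBIT − I) = R$10,332,328.50 ÷ R$2,723,228.50 = 3.7941.
EPS therefore changes by 3.7941 × (-4.1%) = -15.6%.

-15.6%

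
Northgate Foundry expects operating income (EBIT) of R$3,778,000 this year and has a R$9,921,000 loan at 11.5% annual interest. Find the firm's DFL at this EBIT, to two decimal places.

1.43

Interest = R$1,140,915.00.
DFL = EBIT ÷ (EBIT − I) = R$3,778,000 ÷ (R$3,778,000 − R$1,140,915.00) = R$3,778,000 ÷ R$2,637,085.00 = 1.4326.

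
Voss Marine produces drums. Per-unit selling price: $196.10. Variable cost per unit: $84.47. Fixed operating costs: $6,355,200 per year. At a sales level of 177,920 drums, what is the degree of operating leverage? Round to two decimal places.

At 177,920 units, contribution = 177,920 × $111.63 = $19,861,209.60.
EBIT = $19,861,209.60 − $6,355,200 = $13,506,009.60.
Degree of operating leverage = $19,861,209.60 / $13,506,009.60 = 1.4705.

1.47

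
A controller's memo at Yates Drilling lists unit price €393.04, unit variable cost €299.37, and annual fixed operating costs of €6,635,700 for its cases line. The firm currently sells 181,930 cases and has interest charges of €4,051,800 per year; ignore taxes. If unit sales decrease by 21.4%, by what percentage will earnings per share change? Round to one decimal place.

-57.4%

At 181,930 units, contribution = 181,930 × €93.67 = €17,041,383.10.
Subtracting fixed costs: EBIT = €17,041,383.10 − €6,635,700 = €10,405,683.10.
After interest of €4,051,800.00, pre-tax earnings = €6,353,883.10.
DCL = total CM / (EBIT − I) = €17,041,383.10 / €6,353,883.10 = 2.6820.
EPS therefore changes by 2.6820 × (-21.4%) = -57.4%.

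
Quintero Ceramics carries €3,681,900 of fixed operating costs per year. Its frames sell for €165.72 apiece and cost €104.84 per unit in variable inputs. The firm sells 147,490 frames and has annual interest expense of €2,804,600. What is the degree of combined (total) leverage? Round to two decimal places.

3.60

Total contribution margin = 147,490 × €60.88 = €8,979,191.20.
Operating income = contribution − fixed costs = €8,979,191.20 − €3,681,900 = €5,297,291.20. Interest = €2,804,600.00, so EBIT − I = €2,492,691.20.
DCL = contribution ÷ (EBIT − I) = €8,979,191.20 ÷ €2,492,691.20 = 3.6022.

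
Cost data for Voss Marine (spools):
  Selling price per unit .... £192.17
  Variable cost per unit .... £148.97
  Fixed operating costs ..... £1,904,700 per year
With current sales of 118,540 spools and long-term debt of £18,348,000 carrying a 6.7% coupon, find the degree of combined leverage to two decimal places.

Total contribution margin = 118,540 × £43.20 = £5,120,928.00.
EBIT = £5,120,928.00 − £1,904,700 = £3,216,228.00. Interest = £1,229,316.00.
DOL = £5,120,928.00 ÷ £3,216,228.00 = 1.5922; DFL = £3,216,228.00 ÷ £1,986,912.00 = 1.6187.
DCL = DOL × DFL = 1.5922 × 1.6187 = 2.5773.

2.58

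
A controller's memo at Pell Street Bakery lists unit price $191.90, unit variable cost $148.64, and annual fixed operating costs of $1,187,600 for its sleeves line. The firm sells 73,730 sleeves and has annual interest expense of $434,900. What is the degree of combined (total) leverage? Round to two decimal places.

2.04

Contribution at this volume is 73,730 × $43.26 = $3,189,559.80.
EBIT = $3,189,559.80 − $1,187,600 = $2,001,959.80. Interest = $434,900.00, so EBIT − I = $1,567,059.80.
Degree of total leverage = total CM / (EBIT − interest) = $3,189,559.80 / $1,567,059.80 = 2.0354.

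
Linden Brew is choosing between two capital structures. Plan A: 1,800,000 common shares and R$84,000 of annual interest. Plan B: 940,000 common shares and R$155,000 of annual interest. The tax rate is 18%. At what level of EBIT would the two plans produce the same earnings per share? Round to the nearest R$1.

At indifference, (EBIT − 84,000)(1 − t)/1,800,000 = (EBIT − 155,000)(1 − t)/940,000.
The (1 − t) factor cancels: (EBIT − 84,000) × 940,000 = (EBIT − 155,000) × 1,800,000.
EBIT × (1,800,000 − 940,000) = 155,000 × 1,800,000 − 84,000 × 940,000 = 200,040,000,000, so EBIT = 200,040,000,000 ÷ 860,000 = 232,604.65.

R$232,605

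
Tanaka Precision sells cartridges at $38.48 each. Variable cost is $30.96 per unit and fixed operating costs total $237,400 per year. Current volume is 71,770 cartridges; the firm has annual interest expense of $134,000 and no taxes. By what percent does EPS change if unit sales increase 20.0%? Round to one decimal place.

Total contribution margin = 71,770 × $7.52 = $539,710.40.
EBIT = $539,710.40 − $237,400 = $302,310.40.
Interest = $134,000.00, so EBIT − I = $168,310.40.
Degree of combined leverage = contribution ÷ (EBIT − I) = $539,710.40 ÷ $168,310.40 = 3.2066.
EPS therefore changes by 3.2066 × (+20.0%) = +64.1%.

+64.1%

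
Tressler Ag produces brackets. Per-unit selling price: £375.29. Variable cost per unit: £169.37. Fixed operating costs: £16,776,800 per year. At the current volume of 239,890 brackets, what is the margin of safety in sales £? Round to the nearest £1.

Unit CM = price − variable cost = £375.29 − £169.37 = £205.92. Break-even units = £16,776,800 ÷ £205.92 = 81,472.42; break-even revenue = 81,472.42 × £375.29 = £30,575,783.18.
Actual sales revenue = 239,890 × £375.29 = £90,028,318.10.
Margin of safety = £90,028,318.10 − £30,575,783.18 = £59,452,535.

£59,452,535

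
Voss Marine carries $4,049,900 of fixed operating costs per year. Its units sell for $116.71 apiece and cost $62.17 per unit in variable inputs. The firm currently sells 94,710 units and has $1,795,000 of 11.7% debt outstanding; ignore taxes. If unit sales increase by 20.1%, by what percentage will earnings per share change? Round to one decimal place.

+114.7%

Contribution at this volume is 94,710 × $54.54 = $5,165,483.40.
Subtracting fixed costs: EBIT = $5,165,483.40 − $4,049,900 = $1,115,583.40.
After interest of $210,015.00, pre-tax earnings = $905,568.40.
DCL = total CM / (EBIT − I) = $5,165,483.40 / $905,568.40 = 5.7041.
%ΔEPS = DCL × %ΔSales = 5.7041 × +20.1% = +114.7%.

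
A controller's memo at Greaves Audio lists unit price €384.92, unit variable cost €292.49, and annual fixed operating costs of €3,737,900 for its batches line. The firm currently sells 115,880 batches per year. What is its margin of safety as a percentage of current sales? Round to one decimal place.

65.1%

Contribution margin per unit = €384.92 − €292.49 = €92.43. Break-even units = €3,737,900 ÷ €92.43 = 40,440.33; break-even revenue = 40,440.33 × €384.92 = €15,566,293.07.
Current sales = 115,880 × €384.92 = €44,604,529.60.
Margin of safety = (€44,604,529.60 − €15,566,293.07) ÷ €44,604,529.60 = 65.1%.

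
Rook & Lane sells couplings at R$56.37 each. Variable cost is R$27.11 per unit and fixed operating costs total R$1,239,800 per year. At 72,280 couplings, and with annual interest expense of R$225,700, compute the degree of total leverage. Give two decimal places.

3.26

At 72,280 units, contribution = 72,280 × R$29.26 = R$2,114,912.80.
EBIT = R$2,114,912.80 − R$1,239,800 = R$875,112.80. Interest = R$225,700.00, so EBIT − I = R$649,412.80.
DCL = contribution ÷ (EBIT − I) = R$2,114,912.80 ÷ R$649,412.80 = 3.2567.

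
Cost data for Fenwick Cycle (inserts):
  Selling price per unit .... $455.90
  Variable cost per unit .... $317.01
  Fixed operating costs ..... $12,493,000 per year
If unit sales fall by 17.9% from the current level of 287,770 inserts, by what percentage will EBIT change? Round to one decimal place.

At 287,770 units, contribution = 287,770 × $138.89 = $39,968,375.30.
Operating income = contribution − fixed costs = $39,968,375.30 − $12,493,000 = $27,475,375.30.
DOL = contribution ÷ EBIT = $39,968,375.30 ÷ $27,475,375.30 = 1.4547.
%ΔEBIT = DOL × %ΔSales = 1.4547 × -17.9% = -26.0%.

-26.0%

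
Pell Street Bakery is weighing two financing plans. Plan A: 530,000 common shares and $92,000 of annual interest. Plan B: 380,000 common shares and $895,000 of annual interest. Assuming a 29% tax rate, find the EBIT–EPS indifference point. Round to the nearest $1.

$2,929,267

Set EPS_A = EPS_B: (EBIT − $92,000)(1 − 0.29) ÷ 530,000 = (EBIT − $895,000)(1 − 0.29) ÷ 380,000.
Cancelling (1 − t) and cross-multiplying: 380,000·(EBIT − 92,000) = 530,000·(EBIT − 895,000).
Solving, EBIT = (895,000·530,000 − 92,000·380,000) / (530,000 − 380,000) = 439,390,000,000 / 150,000 = 2,929,266.67.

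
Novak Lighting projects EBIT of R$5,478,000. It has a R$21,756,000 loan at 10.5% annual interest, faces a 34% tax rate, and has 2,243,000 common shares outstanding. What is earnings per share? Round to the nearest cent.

Interest = R$2,284,380.00, so EBT = R$5,478,000 − R$2,284,380.00 = R$3,193,620.00.
After tax at 34%: net income = R$3,193,620.00 × 0.66 = R$2,107,789.20.
Per share: R$2,107,789.20 / 2,243,000 shares = R$0.94.

R$0.94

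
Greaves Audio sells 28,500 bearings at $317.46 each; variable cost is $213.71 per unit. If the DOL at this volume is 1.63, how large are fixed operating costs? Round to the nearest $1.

Contribution at this volume is 28,500 × $103.75 = $2,956,875.00.
DOL = contribution / EBIT, so EBIT = $2,956,875.00 / 1.63 = $1,814,033.74.
Fixed costs = CM − EBIT = $2,956,875.00 − $1,814,033.74 = $1,142,841.

$1,142,841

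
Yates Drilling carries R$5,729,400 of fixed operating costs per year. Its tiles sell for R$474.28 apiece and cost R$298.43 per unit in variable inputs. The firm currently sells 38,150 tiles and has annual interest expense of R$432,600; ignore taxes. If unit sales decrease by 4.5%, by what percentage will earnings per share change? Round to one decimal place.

-55.2%

At 38,150 units, contribution = 38,150 × R$175.85 = R$6,708,677.50.
EBIT = R$6,708,677.50 − R$5,729,400 = R$979,277.50.
Interest = R$432,600.00, so EBIT − I = R$546,677.50.
Degree of combined leverage = contribution ÷ (EBIT − I) = R$6,708,677.50 ÷ R$546,677.50 = 12.2717.
EPS therefore changes by 12.2717 × (-4.5%) = -55.2%.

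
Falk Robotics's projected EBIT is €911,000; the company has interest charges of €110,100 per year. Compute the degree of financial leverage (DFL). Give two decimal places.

Interest = €110,100.00.
DFL = EBIT ÷ (EBIT − I) = €911,000 ÷ (€911,000 − €110,100.00) = €911,000 ÷ €800,900.00 = 1.1375.

1.14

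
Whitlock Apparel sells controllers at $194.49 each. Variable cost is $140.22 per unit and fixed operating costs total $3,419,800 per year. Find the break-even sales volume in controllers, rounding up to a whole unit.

Each unit contributes $194.49 − $140.22 = $54.27.
Units to break even: $3,419,800 ÷ $54.27 = 63,014.56, rounded up to 63,015.

63,015 controllers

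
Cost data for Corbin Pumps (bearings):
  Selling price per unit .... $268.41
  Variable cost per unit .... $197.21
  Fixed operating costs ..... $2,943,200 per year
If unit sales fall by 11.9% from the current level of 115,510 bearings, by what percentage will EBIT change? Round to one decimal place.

At 115,510 units, contribution = 115,510 × $71.20 = $8,224,312.00.
Subtracting fixed costs: EBIT = $8,224,312.00 − $2,943,200 = $5,281,112.00.
So DOL = total CM / EBIT = $8,224,312.00 / $5,281,112.00 = 1.5573.
%ΔEBIT = DOL × %ΔSales = 1.5573 × -11.9% = -18.5%.

-18.5%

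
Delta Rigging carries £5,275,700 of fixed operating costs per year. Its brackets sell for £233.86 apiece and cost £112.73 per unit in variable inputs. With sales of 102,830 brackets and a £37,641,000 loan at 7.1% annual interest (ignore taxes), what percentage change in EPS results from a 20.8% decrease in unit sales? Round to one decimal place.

-57.5%

Total contribution margin = 102,830 × £121.13 = £12,455,797.90.
Subtracting fixed costs: EBIT = £12,455,797.90 − £5,275,700 = £7,180,097.90.
Interest = £2,672,511.00, so EBIT − I = £4,507,586.90.
Degree of combined leverage = contribution ÷ (EBIT − I) = £12,455,797.90 ÷ £4,507,586.90 = 2.7633.
%ΔEPS = DCL × %ΔSales = 2.7633 × -20.8% = -57.5%.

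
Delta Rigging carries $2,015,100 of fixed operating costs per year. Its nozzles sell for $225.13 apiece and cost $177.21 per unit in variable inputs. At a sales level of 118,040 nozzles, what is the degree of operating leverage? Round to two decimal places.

1.55

Total contribution margin = 118,040 × $47.92 = $5,656,476.80.
Operating income = contribution − fixed costs = $5,656,476.80 − $2,015,100 = $3,641,376.80.
So DOL = total CM / EBIT = $5,656,476.80 / $3,641,376.80 = 1.5534.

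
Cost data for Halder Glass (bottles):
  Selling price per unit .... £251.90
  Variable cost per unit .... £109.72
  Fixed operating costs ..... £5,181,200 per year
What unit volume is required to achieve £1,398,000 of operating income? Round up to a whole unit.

46,274 bottles

Contribution margin per unit = £251.90 − £109.72 = £142.18.
Units = (FC + target) / CM = (£5,181,200 + £1,398,000) / £142.18 = 46,273.74, so 46,274 bottles.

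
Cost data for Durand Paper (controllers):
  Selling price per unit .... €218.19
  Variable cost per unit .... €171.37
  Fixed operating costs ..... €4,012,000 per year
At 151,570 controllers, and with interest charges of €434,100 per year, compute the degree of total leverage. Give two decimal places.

2.68

At 151,570 units, contribution = 151,570 × €46.82 = €7,096,507.40.
EBIT = €7,096,507.40 − €4,012,000 = €3,084,507.40. Interest = €434,100.00.
DOL = €7,096,507.40 ÷ €3,084,507.40 = 2.3007; DFL = €3,084,507.40 ÷ €2,650,407.40 = 1.1638.
DCL = DOL × DFL = 2.3007 × 1.1638 = 2.6776.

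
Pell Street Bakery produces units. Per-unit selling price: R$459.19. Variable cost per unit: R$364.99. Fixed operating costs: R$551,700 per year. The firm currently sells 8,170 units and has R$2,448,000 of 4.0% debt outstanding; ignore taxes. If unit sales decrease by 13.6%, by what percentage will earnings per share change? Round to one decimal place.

-87.2%

At 8,170 units, contribution = 8,170 × R$94.20 = R$769,614.00.
Operating income = contribution − fixed costs = R$769,614.00 − R$551,700 = R$217,914.00.
Interest = R$97,920.00, so EBIT − I = R$119,994.00.
Degree of combined leverage = contribution ÷ (EBIT − I) = R$769,614.00 ÷ R$119,994.00 = 6.4138.
EPS therefore changes by 6.4138 × (-13.6%) = -87.2%.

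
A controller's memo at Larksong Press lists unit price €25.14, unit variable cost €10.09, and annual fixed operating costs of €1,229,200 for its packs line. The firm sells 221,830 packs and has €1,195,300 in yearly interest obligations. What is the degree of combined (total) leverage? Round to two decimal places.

Total contribution margin = 221,830 × €15.05 = €3,338,541.50.
EBIT = €3,338,541.50 − €1,229,200 = €2,109,341.50. Interest = €1,195,300.00.
DOL = €3,338,541.50 ÷ €2,109,341.50 = 1.5827; DFL = €2,109,341.50 ÷ €914,041.50 = 2.3077.
DCL = DOL × DFL = 1.5827 × 2.3077 = 3.6524.

3.65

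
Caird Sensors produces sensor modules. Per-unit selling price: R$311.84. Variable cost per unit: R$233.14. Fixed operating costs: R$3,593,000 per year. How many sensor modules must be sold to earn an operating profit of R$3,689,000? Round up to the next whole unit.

Contribution margin per unit = R$311.84 − R$233.14 = R$78.70.
Required volume = (fixed costs + target profit) ÷ CM = (R$3,593,000 + R$3,689,000) ÷ R$78.70 = 92,528.59, so 92,529 sensor modules.

92,529 sensor modules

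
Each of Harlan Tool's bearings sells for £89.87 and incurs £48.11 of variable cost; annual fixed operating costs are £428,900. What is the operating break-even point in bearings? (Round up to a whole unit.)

10,271 bearings

Unit CM = price − variable cost = £89.87 − £48.11 = £41.76.
Units to break even: £428,900 ÷ £41.76 = 10,270.59, rounded up to 10,271.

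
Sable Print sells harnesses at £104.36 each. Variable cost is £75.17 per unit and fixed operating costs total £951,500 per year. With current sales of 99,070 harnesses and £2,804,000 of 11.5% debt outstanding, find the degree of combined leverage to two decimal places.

At 99,070 units, contribution = 99,070 × £29.19 = £2,891,853.30.
Subtracting fixed costs: EBIT = £2,891,853.30 − £951,500 = £1,940,353.30. Interest = £322,460.00, so EBIT − I = £1,617,893.30.
Degree of total leverage = total CM / (EBIT − interest) = £2,891,853.30 / £1,617,893.30 = 1.7874.

1.79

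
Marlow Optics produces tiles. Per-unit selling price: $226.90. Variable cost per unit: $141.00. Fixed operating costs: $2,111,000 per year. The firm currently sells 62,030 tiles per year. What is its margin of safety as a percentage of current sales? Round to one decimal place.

60.4%

Unit CM = price − variable cost = $226.90 − $141.00 = $85.90. Break-even units = $2,111,000 ÷ $85.90 = 24,575.09; break-even revenue = 24,575.09 × $226.90 = $5,576,087.31.
Actual sales revenue = 62,030 × $226.90 = $14,074,607.00.
Margin of safety = ($14,074,607.00 − $5,576,087.31) ÷ $14,074,607.00 = 60.4%.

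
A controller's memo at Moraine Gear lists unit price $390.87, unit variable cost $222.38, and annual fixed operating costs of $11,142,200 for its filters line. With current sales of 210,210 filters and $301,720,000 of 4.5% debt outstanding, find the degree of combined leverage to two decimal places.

At 210,210 units, contribution = 210,210 × $168.49 = $35,418,282.90.
EBIT = $35,418,282.90 − $11,142,200 = $24,276,082.90. Interest = $13,577,400.00, so EBIT − I = $10,698,682.90.
Degree of total leverage = total CM / (EBIT − interest) = $35,418,282.90 / $10,698,682.90 = 3.3105.

3.31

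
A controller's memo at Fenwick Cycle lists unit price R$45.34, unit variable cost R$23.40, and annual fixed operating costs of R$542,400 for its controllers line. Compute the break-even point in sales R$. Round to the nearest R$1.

CM per unit = R$45.34 − R$23.40 = R$21.94; CM ratio = R$21.94 / R$45.34 = 0.4839.
Break-even revenue = fixed costs × price ÷ CM = R$542,400 × R$45.34 ÷ R$21.94 = R$1,120,894.

R$1,120,894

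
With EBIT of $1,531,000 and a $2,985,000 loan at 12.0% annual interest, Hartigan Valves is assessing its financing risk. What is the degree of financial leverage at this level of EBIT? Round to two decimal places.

Annual interest charges come to $358,200.00.
Degree of financial leverage = EBIT / (EBIT − interest) = $1,531,000 / $1,172,800.00 = 1.3054.

1.31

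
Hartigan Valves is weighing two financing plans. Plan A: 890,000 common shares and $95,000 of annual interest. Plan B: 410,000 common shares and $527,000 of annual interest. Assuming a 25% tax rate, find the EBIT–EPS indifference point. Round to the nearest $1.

At indifference, (EBIT − 95,000)(1 − t)/890,000 = (EBIT − 527,000)(1 − t)/410,000.
Cancelling (1 − t) and cross-multiplying: 410,000·(EBIT − 95,000) = 890,000·(EBIT − 527,000).
EBIT × (890,000 − 410,000) = 527,000 × 890,000 − 95,000 × 410,000 = 430,080,000,000, so EBIT = 430,080,000,000 ÷ 480,000 = 896,000.00.

$896,000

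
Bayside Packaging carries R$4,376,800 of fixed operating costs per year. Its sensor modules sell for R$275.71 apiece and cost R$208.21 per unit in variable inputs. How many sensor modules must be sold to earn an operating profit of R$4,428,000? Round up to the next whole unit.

Contribution margin per unit = R$275.71 − R$208.21 = R$67.50.
Required volume = (fixed costs + target profit) ÷ CM = (R$4,376,800 + R$4,428,000) ÷ R$67.50 = 130,441.48, so 130,442 sensor modules.

130,442 sensor modules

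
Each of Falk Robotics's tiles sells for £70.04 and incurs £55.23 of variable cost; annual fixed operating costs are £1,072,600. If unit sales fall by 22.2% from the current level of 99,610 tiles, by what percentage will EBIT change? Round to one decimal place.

Total contribution margin = 99,610 × £14.81 = £1,475,224.10.
EBIT = £1,475,224.10 − £1,072,600 = £402,624.10.
Degree of operating leverage = £1,475,224.10 / £402,624.10 = 3.6640.
%ΔEBIT = DOL × %ΔSales = 3.6640 × -22.2% = -81.3%.

-81.3%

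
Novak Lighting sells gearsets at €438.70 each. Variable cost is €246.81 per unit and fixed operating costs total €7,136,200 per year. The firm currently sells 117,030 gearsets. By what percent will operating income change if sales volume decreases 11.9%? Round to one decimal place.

-17.4%

At 117,030 units, contribution = 117,030 × €191.89 = €22,456,886.70.
EBIT = €22,456,886.70 − €7,136,200 = €15,320,686.70.
Degree of operating leverage = €22,456,886.70 / €15,320,686.70 = 1.4658.
So EBIT moves 1.4658 × (-11.9%) = -17.4%.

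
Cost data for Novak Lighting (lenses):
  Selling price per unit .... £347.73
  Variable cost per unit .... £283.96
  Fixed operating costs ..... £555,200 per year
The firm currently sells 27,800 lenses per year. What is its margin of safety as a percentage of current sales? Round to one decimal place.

68.7%

Unit CM = price − variable cost = £347.73 − £283.96 = £63.77. Break-even units = £555,200 ÷ £63.77 = 8,706.29; break-even revenue = 8,706.29 × £347.73 = £3,027,437.60.
Actual sales revenue = 27,800 × £347.73 = £9,666,894.00.
Margin of safety = (£9,666,894.00 − £3,027,437.60) ÷ £9,666,894.00 = 68.7%.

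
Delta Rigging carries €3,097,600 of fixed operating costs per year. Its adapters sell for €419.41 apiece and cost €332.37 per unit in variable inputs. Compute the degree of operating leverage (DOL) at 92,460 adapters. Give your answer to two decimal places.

1.63

At 92,460 units, contribution = 92,460 × €87.04 = €8,047,718.40.
Operating income = contribution − fixed costs = €8,047,718.40 − €3,097,600 = €4,950,118.40.
DOL = contribution ÷ EBIT = €8,047,718.40 ÷ €4,950,118.40 = 1.6258.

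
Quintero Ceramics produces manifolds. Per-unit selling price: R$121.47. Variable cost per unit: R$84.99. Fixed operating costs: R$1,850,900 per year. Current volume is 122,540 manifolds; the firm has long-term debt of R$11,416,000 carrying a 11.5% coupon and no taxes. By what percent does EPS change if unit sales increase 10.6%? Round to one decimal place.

+36.3%

Total contribution margin = 122,540 × R$36.48 = R$4,470,259.20.
EBIT = R$4,470,259.20 − R$1,850,900 = R$2,619,359.20.
Interest = R$1,312,840.00, so EBIT − I = R$1,306,519.20.
DCL = total CM / (EBIT − I) = R$4,470,259.20 / R$1,306,519.20 = 3.4215.
%ΔEPS = DCL × %ΔSales = 3.4215 × +10.6% = +36.3%.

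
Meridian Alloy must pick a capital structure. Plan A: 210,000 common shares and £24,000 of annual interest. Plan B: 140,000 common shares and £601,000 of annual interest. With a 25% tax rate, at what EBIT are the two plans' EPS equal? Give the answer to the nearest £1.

£1,755,000

At indifference, (EBIT − 24,000)(1 − t)/210,000 = (EBIT − 601,000)(1 − t)/140,000.
Cancelling (1 − t) and cross-multiplying: 140,000·(EBIT − 24,000) = 210,000·(EBIT − 601,000).
EBIT × (210,000 − 140,000) = 601,000 × 210,000 − 24,000 × 140,000 = 122,850,000,000, so EBIT = 122,850,000,000 ÷ 70,000 = 1,755,000.00.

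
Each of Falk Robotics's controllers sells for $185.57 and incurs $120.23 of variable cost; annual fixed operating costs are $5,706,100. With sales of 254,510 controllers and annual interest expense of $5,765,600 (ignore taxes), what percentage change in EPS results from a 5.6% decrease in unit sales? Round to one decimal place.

-18.1%

Contribution at this volume is 254,510 × $65.34 = $16,629,683.40.
Operating income = contribution − fixed costs = $16,629,683.40 − $5,706,100 = $10,923,583.40.
Interest = $5,765,600.00, so EBIT − I = $5,157,983.40.
DCL = total CM / (EBIT − I) = $16,629,683.40 / $5,157,983.40 = 3.2241.
%ΔEPS = DCL × %ΔSales = 3.2241 × -5.6% = -18.1%.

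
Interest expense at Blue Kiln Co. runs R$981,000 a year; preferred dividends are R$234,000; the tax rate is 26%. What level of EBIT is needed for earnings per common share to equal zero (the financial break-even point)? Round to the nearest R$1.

R$1,297,216

Preferred dividends are paid after tax, so their pre-tax equivalent is R$234,000 ÷ (1 − 0.26) = R$316,216.22.
Financial break-even EBIT = interest + D_p ÷ (1 − t) = R$981,000 + R$316,216.22 = R$1,297,216.22.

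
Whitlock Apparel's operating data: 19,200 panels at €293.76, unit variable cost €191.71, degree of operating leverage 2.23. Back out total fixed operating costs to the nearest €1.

€1,080,723

At 19,200 units, contribution = 19,200 × €102.05 = €1,959,360.00.
DOL = contribution / EBIT, so EBIT = €1,959,360.00 / 2.23 = €878,636.77.
Fixed costs = CM − EBIT = €1,959,360.00 − €878,636.77 = €1,080,723.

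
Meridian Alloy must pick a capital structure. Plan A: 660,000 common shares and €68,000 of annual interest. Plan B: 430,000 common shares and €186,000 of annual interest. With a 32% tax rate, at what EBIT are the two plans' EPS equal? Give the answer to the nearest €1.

€406,609

Set EPS_A = EPS_B: (EBIT − €68,000)(1 − 0.32) ÷ 660,000 = (EBIT − €186,000)(1 − 0.32) ÷ 430,000.
Cancelling (1 − t) and cross-multiplying: 430,000·(EBIT − 68,000) = 660,000·(EBIT − 186,000).
Solving, EBIT = (186,000·660,000 − 68,000·430,000) / (660,000 − 430,000) = 93,520,000,000 / 230,000 = 406,608.70.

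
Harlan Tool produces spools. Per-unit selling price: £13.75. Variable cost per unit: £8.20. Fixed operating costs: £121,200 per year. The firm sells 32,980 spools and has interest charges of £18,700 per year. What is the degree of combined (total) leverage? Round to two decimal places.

4.24

Total contribution margin = 32,980 × £5.55 = £183,039.00.
Subtracting fixed costs: EBIT = £183,039.00 − £121,200 = £61,839.00. Interest = £18,700.00.
DOL = £183,039.00 ÷ £61,839.00 = 2.9599; DFL = £61,839.00 ÷ £43,139.00 = 1.4335.
DCL = DOL × DFL = 2.9599 × 1.4335 = 4.2430.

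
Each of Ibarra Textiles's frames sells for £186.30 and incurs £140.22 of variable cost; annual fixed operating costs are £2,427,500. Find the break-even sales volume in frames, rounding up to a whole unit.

Contribution margin per unit = £186.30 − £140.22 = £46.08.
Units to break even: £2,427,500 ÷ £46.08 = 52,680.12, rounded up to 52,681.

52,681 frames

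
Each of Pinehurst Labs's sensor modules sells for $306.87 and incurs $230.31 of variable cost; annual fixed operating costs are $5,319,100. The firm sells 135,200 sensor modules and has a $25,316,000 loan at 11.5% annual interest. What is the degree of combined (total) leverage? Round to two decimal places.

Total contribution margin = 135,200 × $76.56 = $10,350,912.00.
EBIT = $10,350,912.00 − $5,319,100 = $5,031,812.00. Interest = $2,911,340.00, so EBIT − I = $2,120,472.00.
DCL = contribution ÷ (EBIT − I) = $10,350,912.00 ÷ $2,120,472.00 = 4.8814.

4.88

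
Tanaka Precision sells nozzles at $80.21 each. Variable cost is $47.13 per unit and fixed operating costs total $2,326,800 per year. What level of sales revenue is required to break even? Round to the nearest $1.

CM per unit = $80.21 − $47.13 = $33.08; CM ratio = $33.08 / $80.21 = 0.4124.
Break-even revenue = fixed costs × price ÷ CM = $2,326,800 × $80.21 ÷ $33.08 = $5,641,857.

$5,641,857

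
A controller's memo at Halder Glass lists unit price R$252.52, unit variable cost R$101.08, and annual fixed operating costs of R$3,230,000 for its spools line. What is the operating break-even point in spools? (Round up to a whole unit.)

21,329 spools

Each unit contributes R$252.52 − R$101.08 = R$151.44.
Break-even volume = fixed costs ÷ CM per unit = R$3,230,000 ÷ R$151.44 = 21,328.58, so 21,329 spools.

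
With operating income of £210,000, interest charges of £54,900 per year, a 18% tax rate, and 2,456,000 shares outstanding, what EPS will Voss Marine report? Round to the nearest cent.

Pre-tax income = £210,000 − £54,900.00 = £155,100.00.
After tax at 18%: net income = £155,100.00 × 0.82 = £127,182.00.
EPS = £127,182.00 ÷ 2,456,000 = £0.05.

£0.05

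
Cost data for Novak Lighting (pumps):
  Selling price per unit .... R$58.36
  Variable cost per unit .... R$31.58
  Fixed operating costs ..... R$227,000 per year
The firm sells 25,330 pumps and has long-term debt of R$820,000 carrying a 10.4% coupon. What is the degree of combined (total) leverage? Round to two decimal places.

Total contribution margin = 25,330 × R$26.78 = R$678,337.40.
Subtracting fixed costs: EBIT = R$678,337.40 − R$227,000 = R$451,337.40. Interest = R$85,280.00.
DOL = R$678,337.40 ÷ R$451,337.40 = 1.5029; DFL = R$451,337.40 ÷ R$366,057.40 = 1.2330.
Combined leverage = 1.5029 × 1.2330 = 1.8531.

1.85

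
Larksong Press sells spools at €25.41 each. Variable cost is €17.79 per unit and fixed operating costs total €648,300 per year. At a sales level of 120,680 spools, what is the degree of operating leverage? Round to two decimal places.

Total contribution margin = 120,680 × €7.62 = €919,581.60.
EBIT = €919,581.60 − €648,300 = €271,281.60.
DOL = contribution ÷ EBIT = €919,581.60 ÷ €271,281.60 = 3.3898.

3.39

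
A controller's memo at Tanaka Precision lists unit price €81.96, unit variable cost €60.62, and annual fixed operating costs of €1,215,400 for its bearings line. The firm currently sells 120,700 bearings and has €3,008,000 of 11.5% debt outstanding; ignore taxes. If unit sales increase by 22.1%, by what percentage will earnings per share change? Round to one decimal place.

+56.1%

At 120,700 units, contribution = 120,700 × €21.34 = €2,575,738.00.
EBIT = €2,575,738.00 − €1,215,400 = €1,360,338.00.
Interest = €345,920.00, so EBIT − I = €1,014,418.00.
Degree of combined leverage = contribution ÷ (EBIT − I) = €2,575,738.00 ÷ €1,014,418.00 = 2.5391.
%ΔEPS = DCL × %ΔSales = 2.5391 × +22.1% = +56.1%.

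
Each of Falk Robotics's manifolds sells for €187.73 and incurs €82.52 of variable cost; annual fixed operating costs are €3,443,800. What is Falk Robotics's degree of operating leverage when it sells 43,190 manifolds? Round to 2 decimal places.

4.13

Total contribution margin = 43,190 × €105.21 = €4,544,019.90.
Subtracting fixed costs: EBIT = €4,544,019.90 − €3,443,800 = €1,100,219.90.
Degree of operating leverage = €4,544,019.90 / €1,100,219.90 = 4.1301.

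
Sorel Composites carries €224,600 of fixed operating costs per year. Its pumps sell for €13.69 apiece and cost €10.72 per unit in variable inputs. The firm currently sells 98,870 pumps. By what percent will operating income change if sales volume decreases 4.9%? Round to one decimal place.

-20.8%

Contribution at this volume is 98,870 × €2.97 = €293,643.90.
Subtracting fixed costs: EBIT = €293,643.90 − €224,600 = €69,043.90.
DOL = contribution ÷ EBIT = €293,643.90 ÷ €69,043.90 = 4.2530.
Operating income changes by 4.2530 × -4.9% = -20.8%.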